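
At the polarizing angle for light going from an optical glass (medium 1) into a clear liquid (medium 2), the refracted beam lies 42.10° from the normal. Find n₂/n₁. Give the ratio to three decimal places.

θ_B + θ_t = 90°, so θ_B = 90° − 42.10° = 47.90°.
Then n₂/n₁ = tan θ_B = tan 47.90° = 1.107.

n₂/n₁ ≈ 1.107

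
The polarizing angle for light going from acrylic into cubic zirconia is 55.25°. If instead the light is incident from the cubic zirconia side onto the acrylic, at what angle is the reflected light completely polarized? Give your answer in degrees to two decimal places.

The two Brewster angles are complementary: θ_B' = 90° − θ_B = 90° − 55.25° = 34.75°.

θ_B' ≈ 34.75°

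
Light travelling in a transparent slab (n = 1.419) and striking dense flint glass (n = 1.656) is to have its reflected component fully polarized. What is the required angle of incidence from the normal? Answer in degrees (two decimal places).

θ_B ≈ 49.41°

tan θ_B = n₂/n₁ = 1.656/1.419 = 1.1670. Taking the arctangent, θ_B = 49.41°.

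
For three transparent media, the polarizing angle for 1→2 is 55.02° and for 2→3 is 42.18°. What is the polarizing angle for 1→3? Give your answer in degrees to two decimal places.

θ_B ≈ 52.33°

tan θ_B(1→2) = n₂/n₁ = tan 55.02° = 1.4292.
tan θ_B(2→3) = n₃/n₂ = tan 42.18° = 0.9061.
So n₃/n₁ = (n₂/n₁)(n₃/n₂) = 1.4292 × 0.9061 = 1.2950.
θ_B(1→3) = arctan(1.2950) = 52.33°.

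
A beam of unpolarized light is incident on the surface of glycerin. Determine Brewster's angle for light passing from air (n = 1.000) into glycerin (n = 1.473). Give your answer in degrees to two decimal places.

θ_B ≈ 55.83°

Brewster's condition: tan θ_B = n₂/n₁ = 1.473/1.000 = 1.4730.
θ_B = arctan(1.4730) = 55.83°.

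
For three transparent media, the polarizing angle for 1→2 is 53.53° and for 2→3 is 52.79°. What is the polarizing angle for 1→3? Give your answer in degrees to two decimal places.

n₂/n₁ = tan 53.53° = 1.3529 and n₃/n₂ = tan 52.79° = 1.3170.
Multiplying, n₃/n₁ = 1.3529 × 1.3170 = 1.7817, and θ_B(1→3) = arctan 1.7817 = 60.70°.

θ_B ≈ 60.70°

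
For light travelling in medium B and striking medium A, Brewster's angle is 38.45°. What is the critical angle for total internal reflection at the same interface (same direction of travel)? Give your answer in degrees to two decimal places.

tan θ_B = n₂/n₁ = tan 38.45° = 0.7940.
Total internal reflection: sin θ_c = n₂/n₁ = 0.7940.
θ_c = arcsin(0.7940) = 52.56°.

θ_c ≈ 52.56°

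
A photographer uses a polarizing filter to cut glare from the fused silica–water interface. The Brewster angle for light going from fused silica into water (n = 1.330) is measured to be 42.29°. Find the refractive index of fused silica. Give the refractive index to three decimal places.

Brewster's law: tan θ_B = n₂/n₁ (light incident in fused silica, refracted into water).
n₁ = n₂ / tan θ_B = 1.330 / tan 42.29° = 1.462.

n ≈ 1.462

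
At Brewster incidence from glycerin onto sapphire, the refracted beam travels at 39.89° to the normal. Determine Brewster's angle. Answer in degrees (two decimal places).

Since the reflected and refracted rays are at right angles at the polarizing angle, θ_B + θ_t = 90°.
So θ_B = 90° − θ_t = 90° − 39.89° = 50.11°.

θ_B ≈ 50.11°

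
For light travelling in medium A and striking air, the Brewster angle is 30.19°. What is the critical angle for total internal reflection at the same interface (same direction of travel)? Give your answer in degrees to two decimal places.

θ_c ≈ 35.58°

tan θ_B = n₂/n₁ = tan 30.19° = 0.5818.
Total internal reflection: sin θ_c = n₂/n₁ = 0.5818.
θ_c = arcsin(0.5818) = 35.58°.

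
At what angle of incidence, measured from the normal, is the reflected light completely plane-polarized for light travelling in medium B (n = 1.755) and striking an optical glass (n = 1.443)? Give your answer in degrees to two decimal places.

Brewster's condition: tan θ_B = n₂/n₁ = 1.443/1.755 = 0.8222. Taking the arctangent, θ_B = 39.43°.

θ_B ≈ 39.43°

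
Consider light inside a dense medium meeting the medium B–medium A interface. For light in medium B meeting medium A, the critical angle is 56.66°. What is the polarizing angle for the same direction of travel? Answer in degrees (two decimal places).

θ_B ≈ 39.88°

sin θ_c = n₂/n₁, so n₂/n₁ = sin 56.66° = 0.8354.
Brewster: tan θ_B = n₂/n₁ = 0.8354.
θ_B = arctan(0.8354) = 39.88°.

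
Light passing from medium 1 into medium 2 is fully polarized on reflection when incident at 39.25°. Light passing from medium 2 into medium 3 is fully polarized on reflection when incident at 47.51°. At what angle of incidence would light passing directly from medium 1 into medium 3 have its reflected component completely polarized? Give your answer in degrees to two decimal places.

Each Brewster angle gives a ratio: n₂/n₁ = tan 39.25° = 0.8170, n₃/n₂ = tan 47.51° = 1.0917.
n₃/n₁ = 0.8919. Then tan θ_B(1→3) = n₃/n₁, so θ_B(1→3) = arctan(0.8919) = 41.73°.

θ_B ≈ 41.73°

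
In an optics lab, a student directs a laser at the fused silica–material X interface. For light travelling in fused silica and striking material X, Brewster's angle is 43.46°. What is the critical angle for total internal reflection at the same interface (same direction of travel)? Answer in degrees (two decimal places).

θ_c ≈ 71.38°

n₂/n₁ = tan 43.46° = 0.9476; the critical angle satisfies sin θ_c = n₂/n₁.
θ_c = arcsin(0.9476) = 71.38°.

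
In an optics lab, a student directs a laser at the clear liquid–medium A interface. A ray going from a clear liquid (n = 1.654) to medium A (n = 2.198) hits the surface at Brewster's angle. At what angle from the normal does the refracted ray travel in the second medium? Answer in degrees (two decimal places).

θ_t ≈ 36.96°

First find Brewster's angle: tan θ_B = 2.198/1.654 = 1.3289, giving θ_B = 53.04°.
The refracted ray is perpendicular to the reflected ray, so θ_t = 90° − θ_B = 36.96°.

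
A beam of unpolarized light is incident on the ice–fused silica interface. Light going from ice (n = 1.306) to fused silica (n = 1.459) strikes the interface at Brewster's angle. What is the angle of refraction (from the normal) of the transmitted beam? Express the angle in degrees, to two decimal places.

θ_t ≈ 41.83°

First find Brewster's angle: tan θ_B = 1.459/1.306 = 1.1172, giving θ_B = 48.17°.
The refracted ray is perpendicular to the reflected ray, so θ_t = 90° − θ_B = 41.83°.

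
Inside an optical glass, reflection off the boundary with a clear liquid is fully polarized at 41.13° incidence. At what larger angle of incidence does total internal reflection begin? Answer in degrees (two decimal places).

θ_c ≈ 60.84°

n₂/n₁ = tan 41.13° = 0.8733; the critical angle satisfies sin θ_c = n₂/n₁.
θ_c = arcsin(0.8733) = 60.84°.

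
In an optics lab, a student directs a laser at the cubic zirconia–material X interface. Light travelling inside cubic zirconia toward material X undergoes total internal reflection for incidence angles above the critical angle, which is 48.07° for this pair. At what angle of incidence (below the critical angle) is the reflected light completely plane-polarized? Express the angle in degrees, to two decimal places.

At the critical angle sin θ_c = n₂/n₁, giving n₂/n₁ = sin 48.07° = 0.7440.
Then tan θ_B = n₂/n₁ = 0.7440, so θ_B = arctan 0.7440 = 36.65°.

θ_B ≈ 36.65°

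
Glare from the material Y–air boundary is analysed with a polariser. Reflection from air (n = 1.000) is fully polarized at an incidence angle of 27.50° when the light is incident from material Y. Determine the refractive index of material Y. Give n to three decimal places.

n ≈ 1.921

At the Brewster angle, tan θ_B = n₂/n₁ with n₁ on the incident side (material Y) and n₂ on the transmitted side (air).
n₁ = n₂ / tan θ_B = 1.000 / tan 27.50° = 1.921.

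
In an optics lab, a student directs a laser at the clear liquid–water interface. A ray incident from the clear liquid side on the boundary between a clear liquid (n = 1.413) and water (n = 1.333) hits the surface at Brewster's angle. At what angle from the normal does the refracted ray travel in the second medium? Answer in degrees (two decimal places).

First find Brewster's angle: tan θ_B = 1.333/1.413 = 0.9434, giving θ_B = 43.33°.
The refracted ray is perpendicular to the reflected ray, so θ_t = 90° − θ_B = 46.67°.

θ_t ≈ 46.67°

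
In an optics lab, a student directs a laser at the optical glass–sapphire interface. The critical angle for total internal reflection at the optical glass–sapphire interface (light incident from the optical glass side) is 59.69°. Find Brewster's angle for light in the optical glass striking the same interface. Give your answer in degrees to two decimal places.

θ_B ≈ 40.80°

At the critical angle sin θ_c = n₂/n₁, giving n₂/n₁ = sin 59.69° = 0.8633.
Then tan θ_B = n₂/n₁ = 0.8633, so θ_B = arctan 0.8633 = 40.80°.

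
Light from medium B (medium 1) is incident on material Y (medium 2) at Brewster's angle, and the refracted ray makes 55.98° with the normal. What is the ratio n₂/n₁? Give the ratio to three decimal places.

θ_B + θ_t = 90°, so θ_B = 90° − 55.98° = 34.02°.
tan θ_B = n₂/n₁, so n₂/n₁ = tan 34.02° = 0.675.

n₂/n₁ ≈ 0.675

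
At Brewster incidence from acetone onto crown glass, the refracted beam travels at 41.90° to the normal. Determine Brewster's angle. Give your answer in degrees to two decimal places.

Brewster's condition makes the reflected and refracted beams perpendicular: θ_B + θ_t = 90°.
So θ_B = 90° − θ_t = 90° − 41.90° = 48.10°.

θ_B ≈ 48.10°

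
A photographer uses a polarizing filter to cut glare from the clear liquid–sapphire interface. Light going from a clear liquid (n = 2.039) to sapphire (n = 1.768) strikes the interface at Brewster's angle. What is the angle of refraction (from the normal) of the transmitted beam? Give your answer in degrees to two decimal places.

θ_t ≈ 49.07°

First find Brewster's angle: tan θ_B = 1.768/2.039 = 0.8671, giving θ_B = 40.93°.
At Brewster's angle the reflected and refracted rays are perpendicular, so θ_t = 90° − θ_B = 90° − 40.93° = 49.07°.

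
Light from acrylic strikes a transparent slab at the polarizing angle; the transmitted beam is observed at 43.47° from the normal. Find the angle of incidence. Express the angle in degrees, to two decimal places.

Brewster's condition makes the reflected and refracted beams perpendicular: θ_B + θ_t = 90°.
θ_B = 90° − 43.47° = 46.53°.

θ_B ≈ 46.53°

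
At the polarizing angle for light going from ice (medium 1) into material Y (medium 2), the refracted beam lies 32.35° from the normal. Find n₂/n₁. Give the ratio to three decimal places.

At Brewster incidence θ_B = 90° − θ_t = 90° − 32.35° = 57.65°.
Then n₂/n₁ = tan θ_B = tan 57.65° = 1.579.

n₂/n₁ ≈ 1.579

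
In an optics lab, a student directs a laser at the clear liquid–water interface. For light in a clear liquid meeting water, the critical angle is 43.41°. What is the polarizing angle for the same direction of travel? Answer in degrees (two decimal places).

θ_B ≈ 34.50°

At the critical angle sin θ_c = n₂/n₁, giving n₂/n₁ = sin 43.41° = 0.6872.
Then tan θ_B = n₂/n₁ = 0.6872, so θ_B = arctan 0.6872 = 34.50°.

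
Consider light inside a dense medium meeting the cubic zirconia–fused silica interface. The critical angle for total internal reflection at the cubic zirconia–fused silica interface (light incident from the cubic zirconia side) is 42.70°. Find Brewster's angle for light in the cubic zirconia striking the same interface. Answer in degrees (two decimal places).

sin θ_c = n₂/n₁, so n₂/n₁ = sin 42.70° = 0.6782.
Brewster: tan θ_B = n₂/n₁ = 0.6782.
θ_B = arctan(0.6782) = 34.14°.

θ_B ≈ 34.14°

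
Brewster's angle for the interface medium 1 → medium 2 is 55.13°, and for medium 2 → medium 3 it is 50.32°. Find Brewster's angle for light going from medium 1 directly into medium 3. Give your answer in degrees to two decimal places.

tan θ_B(1→2) = n₂/n₁ = tan 55.13° = 1.4351.
tan θ_B(2→3) = n₃/n₂ = tan 50.32° = 1.2054.
n₃/n₁ = 1.7298. Then tan θ_B(1→3) = n₃/n₁, so θ_B(1→3) = arctan(1.7298) = 59.97°.

θ_B ≈ 59.97°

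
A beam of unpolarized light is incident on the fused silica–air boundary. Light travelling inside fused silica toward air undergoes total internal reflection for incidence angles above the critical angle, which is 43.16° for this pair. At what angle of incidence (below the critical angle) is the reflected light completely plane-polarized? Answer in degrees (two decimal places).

θ_B ≈ 34.37°

n₂/n₁ = sin θ_c = sin 43.16° = 0.6840.
tan θ_B equals the same ratio, so θ_B = arctan(0.6840) = 34.37°.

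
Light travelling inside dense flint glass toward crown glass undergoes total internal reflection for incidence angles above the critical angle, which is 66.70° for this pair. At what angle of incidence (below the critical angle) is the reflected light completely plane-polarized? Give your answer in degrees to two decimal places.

sin θ_c = n₂/n₁, so n₂/n₁ = sin 66.70° = 0.9184.
Brewster: tan θ_B = n₂/n₁ = 0.9184.
θ_B = arctan(0.9184) = 42.57°.

θ_B ≈ 42.57°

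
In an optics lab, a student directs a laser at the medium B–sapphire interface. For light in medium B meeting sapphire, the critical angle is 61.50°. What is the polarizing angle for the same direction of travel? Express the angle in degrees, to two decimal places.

sin θ_c = n₂/n₁, so n₂/n₁ = sin 61.50° = 0.8788.
Brewster: tan θ_B = n₂/n₁ = 0.8788.
θ_B = arctan(0.8788) = 41.31°.

θ_B ≈ 41.31°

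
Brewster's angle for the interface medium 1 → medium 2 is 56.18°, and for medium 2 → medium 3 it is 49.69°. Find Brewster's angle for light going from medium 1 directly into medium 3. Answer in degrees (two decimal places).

θ_B ≈ 60.39°

n₂/n₁ = tan 56.18° = 1.4927 and n₃/n₂ = tan 49.69° = 1.1787.
So n₃/n₁ = (n₂/n₁)(n₃/n₂) = 1.4927 × 1.1787 = 1.7595.
θ_B(1→3) = arctan(1.7595) = 60.39°.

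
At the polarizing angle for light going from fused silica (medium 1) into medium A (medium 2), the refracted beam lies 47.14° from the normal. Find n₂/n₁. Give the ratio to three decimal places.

n₂/n₁ ≈ 0.928

At Brewster incidence θ_B = 90° − θ_t = 90° − 47.14° = 42.86°.
Then n₂/n₁ = tan θ_B = tan 42.86° = 0.928.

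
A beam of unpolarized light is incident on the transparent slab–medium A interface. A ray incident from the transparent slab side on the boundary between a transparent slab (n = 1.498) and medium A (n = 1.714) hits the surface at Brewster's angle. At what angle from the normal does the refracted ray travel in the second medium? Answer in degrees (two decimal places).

θ_t ≈ 41.15°

θ_B = arctan(n₂/n₁) = arctan(1.714/1.498) = 48.85°.
The refracted ray is perpendicular to the reflected ray, so θ_t = 90° − θ_B = 41.15°.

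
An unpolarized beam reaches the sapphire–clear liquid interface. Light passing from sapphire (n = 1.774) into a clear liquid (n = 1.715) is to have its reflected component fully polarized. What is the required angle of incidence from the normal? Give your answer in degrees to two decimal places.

Brewster's condition: tan θ_B = n₂/n₁ = 1.715/1.774 = 0.9667. Taking the arctangent, θ_B = 44.03°.

θ_B ≈ 44.03°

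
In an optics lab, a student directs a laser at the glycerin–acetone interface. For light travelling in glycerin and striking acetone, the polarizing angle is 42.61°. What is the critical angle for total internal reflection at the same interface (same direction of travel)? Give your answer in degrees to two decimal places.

tan θ_B = n₂/n₁ = tan 42.61° = 0.9199.
Total internal reflection: sin θ_c = n₂/n₁ = 0.9199.
θ_c = arcsin(0.9199) = 66.91°.

θ_c ≈ 66.91°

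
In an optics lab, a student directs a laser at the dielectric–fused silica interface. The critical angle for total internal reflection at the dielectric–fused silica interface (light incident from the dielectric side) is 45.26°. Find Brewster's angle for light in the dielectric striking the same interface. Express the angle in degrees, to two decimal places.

θ_B ≈ 35.39°

sin θ_c = n₂/n₁, so n₂/n₁ = sin 45.26° = 0.7103.
Brewster: tan θ_B = n₂/n₁ = 0.7103.
θ_B = arctan(0.7103) = 35.39°.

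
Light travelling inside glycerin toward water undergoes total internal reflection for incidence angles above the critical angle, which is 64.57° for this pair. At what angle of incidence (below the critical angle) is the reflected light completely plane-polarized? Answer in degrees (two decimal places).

θ_B ≈ 42.09°

sin θ_c = n₂/n₁, so n₂/n₁ = sin 64.57° = 0.9031.
Brewster: tan θ_B = n₂/n₁ = 0.9031.
θ_B = arctan(0.9031) = 42.09°.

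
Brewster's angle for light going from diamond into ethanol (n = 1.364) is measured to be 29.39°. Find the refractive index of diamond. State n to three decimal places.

n ≈ 2.422

At Brewster's angle, tan θ_B = n₂/n₁ with n₁ on the incident side (diamond) and n₂ on the transmitted side (ethanol).
n₁ = n₂ / tan θ_B = 1.364 / tan 29.39° = 2.422.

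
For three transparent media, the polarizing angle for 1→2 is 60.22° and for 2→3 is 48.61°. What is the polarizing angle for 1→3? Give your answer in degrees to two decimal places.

n₂/n₁ = tan 60.22° = 1.7475 and n₃/n₂ = tan 48.61° = 1.1347.
n₃/n₁ = 1.9829. Then tan θ_B(1→3) = n₃/n₁, so θ_B(1→3) = arctan(1.9829) = 63.24°.

θ_B ≈ 63.24°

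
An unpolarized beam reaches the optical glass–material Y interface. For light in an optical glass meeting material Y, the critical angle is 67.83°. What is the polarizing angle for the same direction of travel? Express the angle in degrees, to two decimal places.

At the critical angle sin θ_c = n₂/n₁, giving n₂/n₁ = sin 67.83° = 0.9261.
Then tan θ_B = n₂/n₁ = 0.9261, so θ_B = arctan 0.9261 = 42.80°.

θ_B ≈ 42.80°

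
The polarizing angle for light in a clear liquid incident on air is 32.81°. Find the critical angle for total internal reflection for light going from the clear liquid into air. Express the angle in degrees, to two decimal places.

θ_c ≈ 40.14°

n₂/n₁ = tan 32.81° = 0.6447; the critical angle satisfies sin θ_c = n₂/n₁.
θ_c = arcsin(0.6447) = 40.14°.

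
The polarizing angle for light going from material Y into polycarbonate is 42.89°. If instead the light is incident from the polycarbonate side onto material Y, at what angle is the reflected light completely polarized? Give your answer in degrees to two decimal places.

The two Brewster angles are complementary: θ_B' = 90° − θ_B = 90° − 42.89° = 47.11°.

θ_B' ≈ 47.11°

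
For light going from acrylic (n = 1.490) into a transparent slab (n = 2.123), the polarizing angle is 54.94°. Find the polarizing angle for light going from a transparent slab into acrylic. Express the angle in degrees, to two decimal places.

θ_B' ≈ 35.06°

tan θ_B' = n₁/n₂ = 1/tan θ_B, so θ_B' = 90° − θ_B.
θ_B' = 90° − 54.94° = 35.06°.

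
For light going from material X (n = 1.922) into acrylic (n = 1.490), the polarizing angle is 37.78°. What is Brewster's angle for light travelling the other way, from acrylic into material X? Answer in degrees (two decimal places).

θ_B' ≈ 52.22°

tan θ_B' = n₁/n₂ = 1/tan θ_B, so θ_B' = 90° − θ_B.
θ_B' = 90° − 37.78° = 52.22°.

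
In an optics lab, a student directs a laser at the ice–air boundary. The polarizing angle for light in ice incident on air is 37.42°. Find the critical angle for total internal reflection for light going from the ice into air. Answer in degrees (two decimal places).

θ_c ≈ 49.92°

From Brewster, n₂/n₁ = tan θ_B = tan 37.42° = 0.7651.
Then sin θ_c = n₂/n₁ = 0.7651, so θ_c = arcsin 0.7651 = 49.92°.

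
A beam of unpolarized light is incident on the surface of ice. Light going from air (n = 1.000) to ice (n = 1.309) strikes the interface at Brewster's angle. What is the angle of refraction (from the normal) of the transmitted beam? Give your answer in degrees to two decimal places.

θ_B = arctan(n₂/n₁) = arctan(1.309/1.000) = 52.62°.
At Brewster's angle the reflected and refracted rays are perpendicular, so θ_t = 90° − θ_B = 90° − 52.62° = 37.38°.

θ_t ≈ 37.38°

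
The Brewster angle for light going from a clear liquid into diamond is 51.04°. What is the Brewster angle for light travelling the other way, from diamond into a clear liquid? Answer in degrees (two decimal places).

θ_B' ≈ 38.96°

Reversing the direction swaps n₁ and n₂, so tan θ_B' = 1/tan θ_B and θ_B' = 90° − θ_B.
Hence θ_B' = 90° − 51.04° = 38.96°.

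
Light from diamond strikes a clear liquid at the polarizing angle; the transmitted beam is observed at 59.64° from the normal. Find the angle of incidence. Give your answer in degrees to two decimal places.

Since the reflected and refracted rays are at right angles at the polarizing angle, θ_B + θ_t = 90°.
θ_B = 90° − 59.64° = 30.36°.

θ_B ≈ 30.36°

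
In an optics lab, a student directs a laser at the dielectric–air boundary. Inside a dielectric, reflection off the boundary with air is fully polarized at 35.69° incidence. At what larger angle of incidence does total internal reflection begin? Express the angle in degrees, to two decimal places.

θ_c ≈ 45.91°

n₂/n₁ = tan 35.69° = 0.7183; the critical angle satisfies sin θ_c = n₂/n₁.
θ_c = arcsin(0.7183) = 45.91°.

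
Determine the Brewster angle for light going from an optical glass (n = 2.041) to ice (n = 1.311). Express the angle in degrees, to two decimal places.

Brewster's condition: tan θ_B = n₂/n₁ = 1.311/2.041 = 0.6423.
So θ_B = arctan 0.6423 = 32.71°.

θ_B ≈ 32.71°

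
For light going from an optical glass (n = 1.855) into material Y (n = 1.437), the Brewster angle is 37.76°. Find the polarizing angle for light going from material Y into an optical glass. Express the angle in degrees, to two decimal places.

θ_B' ≈ 52.24°

tan θ_B' = n₁/n₂ = 1/tan θ_B, so θ_B' = 90° − θ_B.
θ_B' = 90° − 37.76° = 52.24°.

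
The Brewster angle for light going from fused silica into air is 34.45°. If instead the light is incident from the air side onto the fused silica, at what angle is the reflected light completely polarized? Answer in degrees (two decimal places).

θ_B' ≈ 55.55°

The two Brewster angles are complementary: θ_B' = 90° − θ_B = 90° − 34.45° = 55.55°.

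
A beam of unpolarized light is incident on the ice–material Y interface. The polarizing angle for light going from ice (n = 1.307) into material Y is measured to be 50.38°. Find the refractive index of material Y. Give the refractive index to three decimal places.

n ≈ 1.579

At the polarizing angle, tan θ_B = n₂/n₁ with n₁ on the incident side (ice) and n₂ on the transmitted side (material Y).
n₂ = n₁ tan θ_B = 1.307 × tan 50.38° = 1.579.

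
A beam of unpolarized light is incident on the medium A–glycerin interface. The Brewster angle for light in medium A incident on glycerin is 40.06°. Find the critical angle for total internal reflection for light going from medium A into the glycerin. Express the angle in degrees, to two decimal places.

θ_c ≈ 57.23°

From Brewster, n₂/n₁ = tan θ_B = tan 40.06° = 0.8409.
Then sin θ_c = n₂/n₁ = 0.8409, so θ_c = arcsin 0.8409 = 57.23°.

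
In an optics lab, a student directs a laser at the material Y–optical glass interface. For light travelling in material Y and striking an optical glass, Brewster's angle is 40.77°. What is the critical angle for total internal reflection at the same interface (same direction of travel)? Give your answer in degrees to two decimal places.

From Brewster, n₂/n₁ = tan θ_B = tan 40.77° = 0.8623.
Then sin θ_c = n₂/n₁ = 0.8623, so θ_c = arcsin 0.8623 = 59.57°.

θ_c ≈ 59.57°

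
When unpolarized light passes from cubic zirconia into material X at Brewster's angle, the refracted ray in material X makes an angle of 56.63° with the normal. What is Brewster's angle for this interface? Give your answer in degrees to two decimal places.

θ_B ≈ 33.37°

Brewster's condition makes the reflected and refracted beams perpendicular: θ_B + θ_t = 90°.
θ_B = 90° − 56.63° = 33.37°.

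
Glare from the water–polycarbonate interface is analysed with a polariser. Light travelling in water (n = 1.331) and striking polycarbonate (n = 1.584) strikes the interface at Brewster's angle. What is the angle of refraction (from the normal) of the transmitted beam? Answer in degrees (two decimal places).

θ_t ≈ 40.04°

tan θ_B = n₂/n₁ = 1.584/1.331 = 1.1901, so θ_B = 49.96°.
The refracted ray is perpendicular to the reflected ray, so θ_t = 90° − θ_B = 40.04°.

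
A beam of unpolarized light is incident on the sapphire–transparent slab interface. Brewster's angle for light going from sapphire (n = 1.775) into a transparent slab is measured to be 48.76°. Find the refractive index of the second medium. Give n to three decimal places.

Full polarization of the reflected beam means tan θ_B = n₂/n₁, where n₁ is the incident medium (sapphire).
n₂ = n₁ tan θ_B = 1.775 × tan 48.76° = 2.025.

n ≈ 2.025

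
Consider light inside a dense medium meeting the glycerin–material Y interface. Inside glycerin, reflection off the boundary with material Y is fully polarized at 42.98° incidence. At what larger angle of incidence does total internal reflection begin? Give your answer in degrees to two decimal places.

θ_c ≈ 68.73°

From Brewster, n₂/n₁ = tan θ_B = tan 42.98° = 0.9319.
Then sin θ_c = n₂/n₁ = 0.9319, so θ_c = arcsin 0.9319 = 68.73°.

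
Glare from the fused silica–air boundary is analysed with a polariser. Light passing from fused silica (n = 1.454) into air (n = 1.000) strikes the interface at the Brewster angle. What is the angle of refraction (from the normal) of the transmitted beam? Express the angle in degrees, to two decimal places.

tan θ_B = n₂/n₁ = 1.000/1.454 = 0.6878, so θ_B = 34.52°.
Since θ_B + θ_t = 90° at Brewster incidence, θ_t = 90° − 34.52° = 55.48°.

θ_t ≈ 55.48°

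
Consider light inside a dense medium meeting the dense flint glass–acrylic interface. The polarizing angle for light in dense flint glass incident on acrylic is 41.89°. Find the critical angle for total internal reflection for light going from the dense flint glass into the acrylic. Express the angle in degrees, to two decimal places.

θ_c ≈ 63.76°

n₂/n₁ = tan 41.89° = 0.8969; the critical angle satisfies sin θ_c = n₂/n₁.
θ_c = arcsin(0.8969) = 63.76°.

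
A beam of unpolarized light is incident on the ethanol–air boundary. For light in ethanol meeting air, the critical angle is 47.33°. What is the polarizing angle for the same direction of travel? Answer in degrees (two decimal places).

n₂/n₁ = sin θ_c = sin 47.33° = 0.7353.
tan θ_B equals the same ratio, so θ_B = arctan(0.7353) = 36.33°.

θ_B ≈ 36.33°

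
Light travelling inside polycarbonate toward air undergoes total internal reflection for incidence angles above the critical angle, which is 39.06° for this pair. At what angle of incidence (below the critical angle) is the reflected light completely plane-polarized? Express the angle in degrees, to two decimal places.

sin θ_c = n₂/n₁, so n₂/n₁ = sin 39.06° = 0.6301.
Brewster: tan θ_B = n₂/n₁ = 0.6301.
θ_B = arctan(0.6301) = 32.22°.

θ_B ≈ 32.22°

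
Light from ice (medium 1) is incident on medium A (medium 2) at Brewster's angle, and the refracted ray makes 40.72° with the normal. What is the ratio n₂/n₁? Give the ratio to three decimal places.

At Brewster incidence θ_B = 90° − θ_t = 90° − 40.72° = 49.28°.
tan θ_B = n₂/n₁, so n₂/n₁ = tan 49.28° = 1.162.

n₂/n₁ ≈ 1.162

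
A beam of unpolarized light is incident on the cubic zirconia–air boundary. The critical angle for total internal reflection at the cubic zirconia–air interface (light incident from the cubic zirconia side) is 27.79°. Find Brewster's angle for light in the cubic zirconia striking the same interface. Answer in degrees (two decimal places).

sin θ_c = n₂/n₁, so n₂/n₁ = sin 27.79° = 0.4662.
Brewster: tan θ_B = n₂/n₁ = 0.4662.
θ_B = arctan(0.4662) = 25.00°.

θ_B ≈ 25.00°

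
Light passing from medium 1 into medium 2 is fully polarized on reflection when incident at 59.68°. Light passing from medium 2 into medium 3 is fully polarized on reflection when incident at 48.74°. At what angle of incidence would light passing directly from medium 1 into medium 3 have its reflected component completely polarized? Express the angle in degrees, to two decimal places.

tan θ_B(1→2) = n₂/n₁ = tan 59.68° = 1.7099.
tan θ_B(2→3) = n₃/n₂ = tan 48.74° = 1.1399.
So n₃/n₁ = (n₂/n₁)(n₃/n₂) = 1.7099 × 1.1399 = 1.9491.
θ_B(1→3) = arctan(1.9491) = 62.84°.

θ_B ≈ 62.84°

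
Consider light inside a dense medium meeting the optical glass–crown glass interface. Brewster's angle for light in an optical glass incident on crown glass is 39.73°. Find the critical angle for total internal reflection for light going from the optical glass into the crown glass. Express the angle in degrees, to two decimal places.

θ_c ≈ 56.21°

n₂/n₁ = tan 39.73° = 0.8311; the critical angle satisfies sin θ_c = n₂/n₁.
θ_c = arcsin(0.8311) = 56.21°.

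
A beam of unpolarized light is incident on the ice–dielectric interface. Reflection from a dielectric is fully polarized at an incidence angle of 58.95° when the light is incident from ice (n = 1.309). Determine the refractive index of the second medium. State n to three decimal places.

At Brewster's angle, tan θ_B = n₂/n₁ with n₁ on the incident side (ice) and n₂ on the transmitted side (a dielectric).
n₂ = n₁ tan θ_B = 1.309 × tan 58.95° = 2.174.

n ≈ 2.174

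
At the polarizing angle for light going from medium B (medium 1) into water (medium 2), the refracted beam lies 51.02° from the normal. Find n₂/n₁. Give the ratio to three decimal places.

At Brewster incidence θ_B = 90° − θ_t = 90° − 51.02° = 38.98°.
tan θ_B = n₂/n₁, so n₂/n₁ = tan 38.98° = 0.809.

n₂/n₁ ≈ 0.809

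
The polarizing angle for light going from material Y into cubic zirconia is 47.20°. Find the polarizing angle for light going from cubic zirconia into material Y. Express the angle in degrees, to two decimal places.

θ_B' ≈ 42.80°

Reversing the direction swaps n₁ and n₂, so tan θ_B' = 1/tan θ_B and θ_B' = 90° − θ_B.
Hence θ_B' = 90° − 47.20° = 42.80°.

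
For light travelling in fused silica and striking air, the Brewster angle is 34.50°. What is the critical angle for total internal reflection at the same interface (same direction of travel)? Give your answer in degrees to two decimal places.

From Brewster, n₂/n₁ = tan θ_B = tan 34.50° = 0.6873.
Then sin θ_c = n₂/n₁ = 0.6873, so θ_c = arcsin 0.6873 = 43.42°.

θ_c ≈ 43.42°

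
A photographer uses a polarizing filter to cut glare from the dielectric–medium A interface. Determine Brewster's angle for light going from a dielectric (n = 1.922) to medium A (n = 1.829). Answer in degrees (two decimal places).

θ_B ≈ 43.58°

The reflected p-component vanishes when tan θ_B = n₂/n₁.
Here n₂/n₁ = 1.829/1.922 = 0.9516, and Brewster's law gives tan θ_B = n₂/n₁.
θ_B = arctan(0.9516) = 43.58°.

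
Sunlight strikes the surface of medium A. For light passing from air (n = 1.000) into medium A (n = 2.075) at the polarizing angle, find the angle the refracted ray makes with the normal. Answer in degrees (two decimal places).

θ_B = arctan(n₂/n₁) = arctan(2.075/1.000) = 64.27°.
Since θ_B + θ_t = 90° at Brewster incidence, θ_t = 90° − 64.27° = 25.73°.

θ_t ≈ 25.73°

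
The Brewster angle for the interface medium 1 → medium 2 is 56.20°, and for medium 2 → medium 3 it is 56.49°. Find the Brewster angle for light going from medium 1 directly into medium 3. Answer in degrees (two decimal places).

θ_B ≈ 66.09°

n₂/n₁ = tan 56.20° = 1.4938 and n₃/n₂ = tan 56.49° = 1.5103.
n₃/n₁ = 2.2560. Then tan θ_B(1→3) = n₃/n₁, so θ_B(1→3) = arctan(2.2560) = 66.09°.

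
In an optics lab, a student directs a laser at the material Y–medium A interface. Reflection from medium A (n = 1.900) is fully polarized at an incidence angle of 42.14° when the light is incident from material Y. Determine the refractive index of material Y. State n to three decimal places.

n ≈ 2.100

Brewster's law: tan θ_B = n₂/n₁ (light incident in material Y, refracted into medium A).
n₁ = n₂ / tan θ_B = 1.900 / tan 42.14° = 2.100.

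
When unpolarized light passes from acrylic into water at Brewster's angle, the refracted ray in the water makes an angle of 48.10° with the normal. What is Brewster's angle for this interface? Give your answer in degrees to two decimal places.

θ_B ≈ 41.90°

Brewster's condition makes the reflected and refracted beams perpendicular: θ_B + θ_t = 90°.
So θ_B = 90° − θ_t = 90° − 48.10° = 41.90°.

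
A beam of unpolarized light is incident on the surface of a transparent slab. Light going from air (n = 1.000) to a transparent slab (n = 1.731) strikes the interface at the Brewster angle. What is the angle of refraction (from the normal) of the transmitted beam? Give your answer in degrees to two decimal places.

θ_t ≈ 30.02°

tan θ_B = n₂/n₁ = 1.731/1.000 = 1.7310, so θ_B = 59.98°.
At Brewster's angle the reflected and refracted rays are perpendicular, so θ_t = 90° − θ_B = 90° − 59.98° = 30.02°.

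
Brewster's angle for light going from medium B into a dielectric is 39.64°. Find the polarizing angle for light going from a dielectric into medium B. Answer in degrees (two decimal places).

θ_B' ≈ 50.36°

Reversing the direction swaps n₁ and n₂, so tan θ_B' = 1/tan θ_B and θ_B' = 90° − θ_B.
Hence θ_B' = 90° − 39.64° = 50.36°.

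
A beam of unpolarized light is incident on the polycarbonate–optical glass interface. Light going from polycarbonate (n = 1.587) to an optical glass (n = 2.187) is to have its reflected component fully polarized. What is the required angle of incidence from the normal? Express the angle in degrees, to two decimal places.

Brewster's condition: tan θ_B = n₂/n₁ = 2.187/1.587 = 1.3781. Taking the arctangent, θ_B = 54.03°.

θ_B ≈ 54.03°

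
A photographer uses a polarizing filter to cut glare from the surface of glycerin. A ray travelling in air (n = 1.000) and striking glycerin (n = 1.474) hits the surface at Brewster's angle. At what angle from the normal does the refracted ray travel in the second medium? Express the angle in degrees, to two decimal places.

tan θ_B = n₂/n₁ = 1.474/1.000 = 1.4740, so θ_B = 55.85°.
At Brewster's angle the reflected and refracted rays are perpendicular, so θ_t = 90° − θ_B = 90° − 55.85° = 34.15°.

θ_t ≈ 34.15°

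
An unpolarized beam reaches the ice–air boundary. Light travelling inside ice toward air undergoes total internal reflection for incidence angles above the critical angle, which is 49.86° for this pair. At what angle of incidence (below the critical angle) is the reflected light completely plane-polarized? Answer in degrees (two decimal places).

θ_B ≈ 37.40°

At the critical angle sin θ_c = n₂/n₁, giving n₂/n₁ = sin 49.86° = 0.7645.
Then tan θ_B = n₂/n₁ = 0.7645, so θ_B = arctan 0.7645 = 37.40°.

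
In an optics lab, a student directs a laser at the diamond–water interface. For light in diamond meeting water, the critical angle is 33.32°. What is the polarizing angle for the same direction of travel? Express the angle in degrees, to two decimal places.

sin θ_c = n₂/n₁, so n₂/n₁ = sin 33.32° = 0.5493.
Brewster: tan θ_B = n₂/n₁ = 0.5493.
θ_B = arctan(0.5493) = 28.78°.

θ_B ≈ 28.78°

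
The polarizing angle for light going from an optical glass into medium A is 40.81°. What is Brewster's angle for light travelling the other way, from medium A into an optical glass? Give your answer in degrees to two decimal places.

θ_B' ≈ 49.19°

tan θ_B' = n₁/n₂ = 1/tan θ_B, so θ_B' = 90° − θ_B.
θ_B' = 90° − 40.81° = 49.19°.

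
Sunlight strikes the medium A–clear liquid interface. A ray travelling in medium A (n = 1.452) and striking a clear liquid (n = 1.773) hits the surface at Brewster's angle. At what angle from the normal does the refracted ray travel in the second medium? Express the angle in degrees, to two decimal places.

θ_t ≈ 39.32°

tan θ_B = n₂/n₁ = 1.773/1.452 = 1.2211, so θ_B = 50.68°.
The refracted ray is perpendicular to the reflected ray, so θ_t = 90° − θ_B = 39.32°.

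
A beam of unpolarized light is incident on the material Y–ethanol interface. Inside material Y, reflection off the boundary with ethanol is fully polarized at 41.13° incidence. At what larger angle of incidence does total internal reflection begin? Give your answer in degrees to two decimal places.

From Brewster, n₂/n₁ = tan θ_B = tan 41.13° = 0.8733.
Then sin θ_c = n₂/n₁ = 0.8733, so θ_c = arcsin 0.8733 = 60.84°.

θ_c ≈ 60.84°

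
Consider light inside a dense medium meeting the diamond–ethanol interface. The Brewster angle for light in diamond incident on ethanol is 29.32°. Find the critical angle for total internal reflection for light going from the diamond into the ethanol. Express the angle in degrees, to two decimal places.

θ_c ≈ 34.17°

n₂/n₁ = tan 29.32° = 0.5616; the critical angle satisfies sin θ_c = n₂/n₁.
θ_c = arcsin(0.5616) = 34.17°.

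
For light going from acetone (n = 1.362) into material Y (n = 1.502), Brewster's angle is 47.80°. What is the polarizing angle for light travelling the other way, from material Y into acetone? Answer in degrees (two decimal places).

tan θ_B' = n₁/n₂ = 1/tan θ_B, so θ_B' = 90° − θ_B.
θ_B' = 90° − 47.80° = 42.20°.

θ_B' ≈ 42.20°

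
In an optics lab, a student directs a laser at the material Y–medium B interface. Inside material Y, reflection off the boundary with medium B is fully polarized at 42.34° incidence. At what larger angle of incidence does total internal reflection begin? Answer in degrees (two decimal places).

θ_c ≈ 65.67°

tan θ_B = n₂/n₁ = tan 42.34° = 0.9112.
Total internal reflection: sin θ_c = n₂/n₁ = 0.9112.
θ_c = arcsin(0.9112) = 65.67°.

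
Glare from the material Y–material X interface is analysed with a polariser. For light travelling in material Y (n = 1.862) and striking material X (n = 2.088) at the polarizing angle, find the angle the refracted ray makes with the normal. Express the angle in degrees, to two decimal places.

First find Brewster's angle: tan θ_B = 2.088/1.862 = 1.1214, giving θ_B = 48.27°.
At Brewster's angle the reflected and refracted rays are perpendicular, so θ_t = 90° − θ_B = 90° − 48.27° = 41.73°.

θ_t ≈ 41.73°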